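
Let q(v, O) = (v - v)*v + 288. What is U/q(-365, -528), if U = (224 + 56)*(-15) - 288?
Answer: -187/12 ≈ -15.583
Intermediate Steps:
q(v, O) = 288 (q(v, O) = 0*v + 288 = 0 + 288 = 288)
U = -4488 (U = 280*(-15) - 288 = -4200 - 288 = -4488)
U/q(-365, -528) = -4488/288 = -4488*1/288 = -187/12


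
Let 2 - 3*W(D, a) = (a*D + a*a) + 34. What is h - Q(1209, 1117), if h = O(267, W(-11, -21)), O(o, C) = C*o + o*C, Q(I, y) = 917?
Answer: -126229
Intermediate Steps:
W(D, a) = -32/3 - a²/3 - D*a/3 (W(D, a) = ⅔ - ((a*D + a*a) + 34)/3 = ⅔ - ((D*a + a²) + 34)/3 = ⅔ - ((a² + D*a) + 34)/3 = ⅔ - (34 + a² + D*a)/3 = ⅔ + (-34/3 - a²/3 - D*a/3) = -32/3 - a²/3 - D*a/3)
O(o, C) = 2*C*o (O(o, C) = C*o + C*o = 2*C*o)
h = -125312 (h = 2*(-32/3 - ⅓*(-21)² - ⅓*(-11)*(-21))*267 = 2*(-32/3 - ⅓*441 - 77)*267 = 2*(-32/3 - 147 - 77)*267 = 2*(-704/3)*267 = -125312)
h - Q(1209, 1117) = -125312 - 1*917 = -125312 - 917 = -126229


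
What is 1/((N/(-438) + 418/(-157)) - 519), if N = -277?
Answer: -68766/35829149 ≈ -0.0019193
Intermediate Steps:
1/((N/(-438) + 418/(-157)) - 519) = 1/((-277/(-438) + 418/(-157)) - 519) = 1/((-277*(-1/438) + 418*(-1/157)) - 519) = 1/((277/438 - 418/157) - 519) = 1/(-139595/68766 - 519) = 1/(-35829149/68766) = -68766/35829149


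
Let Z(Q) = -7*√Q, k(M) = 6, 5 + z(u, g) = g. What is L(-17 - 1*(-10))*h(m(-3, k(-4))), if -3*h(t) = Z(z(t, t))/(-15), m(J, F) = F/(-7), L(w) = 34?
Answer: -34*I*√287/45 ≈ -12.8*I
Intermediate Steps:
z(u, g) = -5 + g
m(J, F) = -F/7 (m(J, F) = F*(-⅐) = -F/7)
h(t) = -7*√(-5 + t)/45 (h(t) = -(-7*√(-5 + t))/(3*(-15)) = -(-7*√(-5 + t))*(-1)/(3*15) = -7*√(-5 + t)/45)
L(-17 - 1*(-10))*h(m(-3, k(-4))) = 34*(-7*√(-5 - ⅐*6)/45) = 34*(-7*√(-5 - 6/7)/45) = 34*(-I*√287/45) = -34*I*√287/45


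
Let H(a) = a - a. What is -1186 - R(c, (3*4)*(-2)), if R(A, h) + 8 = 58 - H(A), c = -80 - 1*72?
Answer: -1236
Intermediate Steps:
c = -152 (c = -80 - 72 = -152)
H(a) = 0
R(A, h) = 50 (R(A, h) = -8 + (58 - 1*0) = -8 + (58 + 0) = -8 + 58 = 50)
-1186 - R(c, (3*4)*(-2)) = -1186 - 1*50 = -1186 - 50 = -1236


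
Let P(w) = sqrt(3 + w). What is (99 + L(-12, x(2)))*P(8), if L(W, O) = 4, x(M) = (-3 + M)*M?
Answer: 103*sqrt(11) ≈ 341.61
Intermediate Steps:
x(M) = M*(-3 + M)
(99 + L(-12, x(2)))*P(8) = (99 + 4)*sqrt(3 + 8) = 103*sqrt(11)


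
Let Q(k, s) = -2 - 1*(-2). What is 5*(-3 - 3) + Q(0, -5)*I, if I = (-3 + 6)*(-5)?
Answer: -30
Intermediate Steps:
Q(k, s) = 0 (Q(k, s) = -2 + 2 = 0)
I = -15 (I = 3*(-5) = -15)
5*(-3 - 3) + Q(0, -5)*I = 5*(-3 - 3) + 0*(-15) = 5*(-6) + 0 = -30 + 0 = -30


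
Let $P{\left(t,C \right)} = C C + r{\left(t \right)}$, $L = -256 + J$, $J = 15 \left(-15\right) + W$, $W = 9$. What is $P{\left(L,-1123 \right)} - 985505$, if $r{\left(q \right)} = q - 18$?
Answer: $275134$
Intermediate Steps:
$r{\left(q \right)} = -18 + q$
$J = -216$ ($J = 15 \left(-15\right) + 9 = -225 + 9 = -216$)
$L = -472$ ($L = -256 - 216 = -472$)
$P{\left(t,C \right)} = -18 + t + C^{2}$ ($P{\left(t,C \right)} = C C + \left(-18 + t\right) = C^{2} + \left(-18 + t\right) = -18 + t + C^{2}$)
$P{\left(L,-1123 \right)} - 985505 = \left(-18 - 472 + \left(-1123\right)^{2}\right) - 985505 = \left(-18 - 472 + 1261129\right) - 985505 = 1260639 - 985505 = 275134$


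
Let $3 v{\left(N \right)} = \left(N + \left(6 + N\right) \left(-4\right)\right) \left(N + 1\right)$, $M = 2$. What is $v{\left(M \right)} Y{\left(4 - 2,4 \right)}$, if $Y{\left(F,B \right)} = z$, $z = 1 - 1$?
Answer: $0$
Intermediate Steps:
$z = 0$ ($z = 1 - 1 = 0$)
$Y{\left(F,B \right)} = 0$
$v{\left(N \right)} = \frac{\left(1 + N\right) \left(-24 - 3 N\right)}{3}$ ($v{\left(N \right)} = \frac{\left(N + \left(6 + N\right) \left(-4\right)\right) \left(N + 1\right)}{3} = \frac{\left(N - \left(24 + 4 N\right)\right) \left(1 + N\right)}{3} = \frac{\left(-24 - 3 N\right) \left(1 + N\right)}{3} = \frac{\left(1 + N\right) \left(-24 - 3 N\right)}{3}$)
$v{\left(M \right)} Y{\left(4 - 2,4 \right)} = \left(-8 - 2^{2} - 18\right) 0 = \left(-8 - 4 - 18\right) 0 = \left(-30\right) 0 = 0$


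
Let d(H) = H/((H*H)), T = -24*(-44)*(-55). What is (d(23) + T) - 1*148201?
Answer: -4744462/23 ≈ -2.0628e+5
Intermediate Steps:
T = -58080 (T = 1056*(-55) = -58080)
d(H) = 1/H (d(H) = H/(H²) = H/H² = 1/H)
(d(23) + T) - 1*148201 = (1/23 - 58080) - 1*148201 = (1/23 - 58080) - 148201 = -1335839/23 - 148201 = -4744462/23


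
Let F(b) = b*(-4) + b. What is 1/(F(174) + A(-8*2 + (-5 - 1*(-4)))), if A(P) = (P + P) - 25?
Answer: -1/581 ≈ -0.0017212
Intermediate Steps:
F(b) = -3*b (F(b) = -4*b + b = -3*b)
A(P) = -25 + 2*P (A(P) = 2*P - 25 = -25 + 2*P)
1/(F(174) + A(-8*2 + (-5 - 1*(-4)))) = 1/(-3*174 + (-25 + 2*(-8*2 + (-5 - 1*(-4))))) = 1/(-522 + (-25 + 2*(-16 + (-5 + 4)))) = 1/(-522 + (-25 + 2*(-16 - 1))) = 1/(-522 + (-25 + 2*(-17))) = 1/(-522 + (-25 - 34)) = 1/(-522 - 59) = 1/(-581) = -1/581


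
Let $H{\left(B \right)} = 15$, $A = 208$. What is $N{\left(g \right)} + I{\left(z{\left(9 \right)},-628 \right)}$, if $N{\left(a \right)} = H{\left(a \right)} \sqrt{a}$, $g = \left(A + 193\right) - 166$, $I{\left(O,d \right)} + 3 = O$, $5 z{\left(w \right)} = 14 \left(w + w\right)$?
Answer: $\frac{237}{5} + 15 \sqrt{235} \approx 277.35$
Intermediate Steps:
$z{\left(w \right)} = \frac{28 w}{5}$ ($z{\left(w \right)} = \frac{14 \left(w + w\right)}{5} = \frac{14 \cdot 2 w}{5} = \frac{28 w}{5}$)
$I{\left(O,d \right)} = -3 + O$
$g = 235$ ($g = \left(208 + 193\right) - 166 = 401 - 166 = 235$)
$N{\left(a \right)} = 15 \sqrt{a}$
$N{\left(g \right)} + I{\left(z{\left(9 \right)},-628 \right)} = 15 \sqrt{235} + \left(-3 + \frac{28}{5} \cdot 9\right) = 15 \sqrt{235} + \left(-3 + \frac{252}{5}\right) = 15 \sqrt{235} + \frac{237}{5} = \frac{237}{5} + 15 \sqrt{235}$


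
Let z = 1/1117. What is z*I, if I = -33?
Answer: -33/1117 ≈ -0.029543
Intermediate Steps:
z = 1/1117 ≈ 0.00089526
z*I = (1/1117)*(-33) = -33/1117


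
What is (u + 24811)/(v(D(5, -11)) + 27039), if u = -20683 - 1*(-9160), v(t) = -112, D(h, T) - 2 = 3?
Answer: 13288/26927 ≈ 0.49348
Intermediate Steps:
D(h, T) = 5 (D(h, T) = 2 + 3 = 5)
u = -11523 (u = -20683 + 9160 = -11523)
(u + 24811)/(v(D(5, -11)) + 27039) = (-11523 + 24811)/(-112 + 27039) = 13288/26927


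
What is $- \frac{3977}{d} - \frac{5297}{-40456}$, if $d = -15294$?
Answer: $\frac{120952915}{309367032} \approx 0.39097$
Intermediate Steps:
$- \frac{3977}{d} - \frac{5297}{-40456} = - \frac{3977}{-15294} - \frac{5297}{-40456} = \left(-3977\right) \left(- \frac{1}{15294}\right) - - \frac{5297}{40456} = \frac{3977}{15294} + \frac{5297}{40456} = \frac{120952915}{309367032}$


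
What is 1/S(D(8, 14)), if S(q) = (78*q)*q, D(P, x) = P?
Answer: 1/4992 ≈ 0.00020032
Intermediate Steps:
S(q) = 78*q²
1/S(D(8, 14)) = 1/(78*8²) = 1/(78*64) = 1/4992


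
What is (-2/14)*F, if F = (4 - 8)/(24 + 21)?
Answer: 4/315 ≈ 0.012698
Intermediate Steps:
F = -4/45 ≈ -0.088889
(-2/14)*F = (-2/14)*(-4/45) = ((1/14)*(-2))*(-4/45) = -⅐*(-4/45) = 4/315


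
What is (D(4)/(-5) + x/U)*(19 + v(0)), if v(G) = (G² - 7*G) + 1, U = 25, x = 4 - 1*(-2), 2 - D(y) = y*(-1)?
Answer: -96/5 ≈ -19.200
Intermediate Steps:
D(y) = 2 + y (D(y) = 2 - y*(-1) = 2 - (-1)*y = 2 + y)
x = 6 (x = 4 + 2 = 6)
v(G) = 1 + G² - 7*G
(D(4)/(-5) + x/U)*(19 + v(0)) = ((2 + 4)/(-5) + 6/25)*(19 + (1 + 0² - 7*0)) = (6*(-⅕) + 6*(1/25))*(19 + (1 + 0 + 0)) = (-6/5 + 6/25)*(19 + 1) = -24/25*20 = -96/5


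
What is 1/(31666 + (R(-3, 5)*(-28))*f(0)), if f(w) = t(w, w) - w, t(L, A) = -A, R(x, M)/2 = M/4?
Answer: 1/31666 ≈ 3.1580e-5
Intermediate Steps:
R(x, M) = M/2 (R(x, M) = 2*(M/4) = M/2)
f(w) = -2*w (f(w) = -w - w = -2*w)
1/(31666 + (R(-3, 5)*(-28))*f(0)) = 1/(31666 + (((1/2)*5)*(-28))*(-2*0)) = 1/(31666 + ((5/2)*(-28))*0) = 1/(31666 - 70*0) = 1/(31666 + 0) = 1/31666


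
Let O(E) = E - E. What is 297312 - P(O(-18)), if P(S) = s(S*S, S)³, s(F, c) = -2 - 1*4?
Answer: 297528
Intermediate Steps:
O(E) = 0
s(F, c) = -6 (s(F, c) = -2 - 4 = -6)
P(S) = -216 (P(S) = (-6)³ = -216)
297312 - P(O(-18)) = 297312 - 1*(-216) = 297312 + 216 = 297528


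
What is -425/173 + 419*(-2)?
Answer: -145399/173 ≈ -840.46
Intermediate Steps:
-425/173 + 419*(-2) = -425*1/173 - 838 = -425/173 - 838 = -145399/173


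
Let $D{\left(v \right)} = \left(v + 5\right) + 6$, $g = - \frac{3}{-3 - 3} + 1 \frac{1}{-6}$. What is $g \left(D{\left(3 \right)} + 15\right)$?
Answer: $\frac{29}{3} \approx 9.6667$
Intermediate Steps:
$g = \frac{1}{3}$ ($g = - \frac{3}{-6} + 1 \left(- \frac{1}{6}\right) = \left(-3\right) \left(- \frac{1}{6}\right) - \frac{1}{6} = \frac{1}{2} - \frac{1}{6} = \frac{1}{3} \approx 0.33333$)
$D{\left(v \right)} = 11 + v$ ($D{\left(v \right)} = \left(5 + v\right) + 6 = 11 + v$)
$g \left(D{\left(3 \right)} + 15\right) = \frac{\left(11 + 3\right) + 15}{3} = \frac{14 + 15}{3} = \frac{1}{3} \cdot 29 = \frac{29}{3}$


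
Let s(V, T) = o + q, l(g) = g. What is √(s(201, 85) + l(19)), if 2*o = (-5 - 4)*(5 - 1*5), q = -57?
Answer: I*√38 ≈ 6.1644*I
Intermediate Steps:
o = 0 (o = ((-5 - 4)*(5 - 1*5))/2 = (-9*(5 - 5))/2 = (-9*0)/2 = (½)*0 = 0)
s(V, T) = -57 (s(V, T) = 0 - 57 = -57)
√(s(201, 85) + l(19)) = √(-57 + 19) = √(-38) = I*√38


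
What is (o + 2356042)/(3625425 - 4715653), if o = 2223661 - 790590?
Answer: -3789113/1090228 ≈ -3.4755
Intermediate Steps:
o = 1433071
(o + 2356042)/(3625425 - 4715653) = (1433071 + 2356042)/(3625425 - 4715653) = 3789113/(-1090228) = 3789113*(-1/1090228) = -3789113/1090228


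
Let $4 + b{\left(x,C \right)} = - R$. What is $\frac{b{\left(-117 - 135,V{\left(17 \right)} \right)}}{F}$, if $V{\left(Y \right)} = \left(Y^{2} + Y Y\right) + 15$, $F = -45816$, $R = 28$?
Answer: $\frac{4}{5727} \approx 0.00069845$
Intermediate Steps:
$V{\left(Y \right)} = 15 + 2 Y^{2}$ ($V{\left(Y \right)} = \left(Y^{2} + Y^{2}\right) + 15 = 2 Y^{2} + 15 = 15 + 2 Y^{2}$)
$b{\left(x,C \right)} = -32$ ($b{\left(x,C \right)} = -4 - 28 = -32$)
$\frac{b{\left(-117 - 135,V{\left(17 \right)} \right)}}{F} = - \frac{32}{-45816} = \left(-32\right) \left(- \frac{1}{45816}\right) = \frac{4}{5727}$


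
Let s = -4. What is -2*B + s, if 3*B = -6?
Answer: 0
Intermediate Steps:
B = -2 (B = (⅓)*(-6) = -2)
-2*B + s = -2*(-2) - 4 = 4 - 4 = 0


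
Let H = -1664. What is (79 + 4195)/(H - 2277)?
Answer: -4274/3941 ≈ -1.0845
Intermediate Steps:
(79 + 4195)/(H - 2277) = (79 + 4195)/(-1664 - 2277) = 4274/(-3941) = 4274*(-1/3941) = -4274/3941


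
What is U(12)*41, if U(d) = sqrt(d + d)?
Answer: 82*sqrt(6) ≈ 200.86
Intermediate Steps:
U(d) = sqrt(2)*sqrt(d) (U(d) = sqrt(2*d) = sqrt(2)*sqrt(d))
U(12)*41 = (sqrt(2)*sqrt(12))*41 = (sqrt(2)*(2*sqrt(3)))*41 = (2*sqrt(6))*41 = 82*sqrt(6)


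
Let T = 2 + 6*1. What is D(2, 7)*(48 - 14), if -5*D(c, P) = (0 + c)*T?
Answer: -544/5 ≈ -108.80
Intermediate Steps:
T = 8 (T = 2 + 6 = 8)
D(c, P) = -8*c/5 (D(c, P) = -(0 + c)*8/5 = -c*8/5 = -8*c/5)
D(2, 7)*(48 - 14) = (-8/5*2)*(48 - 14) = -16/5*34 = -544/5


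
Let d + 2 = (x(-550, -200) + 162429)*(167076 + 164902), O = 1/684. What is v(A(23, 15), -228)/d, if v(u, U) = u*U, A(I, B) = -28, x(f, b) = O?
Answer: 2183328/18441616425509 ≈ 1.1839e-7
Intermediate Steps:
O = 1/684 ≈ 0.0014620
x(f, b) = 1/684
v(u, U) = U*u
d = 18441616425509/342 (d = -2 + (1/684 + 162429)*(167076 + 164902) = -2 + (111101437/684)*331978 = -2 + 18441616426193/342 = 18441616425509/342 ≈ 5.3923e+10)
v(A(23, 15), -228)/d = (-228*(-28))/(18441616425509/342) = 6384*(342/18441616425509) = 2183328/18441616425509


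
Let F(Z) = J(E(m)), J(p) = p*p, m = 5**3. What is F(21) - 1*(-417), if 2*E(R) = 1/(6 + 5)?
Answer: 201829/484 ≈ 417.00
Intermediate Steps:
m = 125
E(R) = 1/22 (E(R) = 1/(2*(6 + 5)) = (1/2)/11 = (1/2)*(1/11) = 1/22)
J(p) = p**2
F(Z) = 1/484 (F(Z) = (1/22)**2 = 1/484)
F(21) - 1*(-417) = 1/484 - 1*(-417) = 1/484 + 417 = 201829/484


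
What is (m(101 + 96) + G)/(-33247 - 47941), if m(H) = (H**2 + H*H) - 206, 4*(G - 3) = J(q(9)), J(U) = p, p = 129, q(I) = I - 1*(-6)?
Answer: -309789/324752 ≈ -0.95393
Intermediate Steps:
q(I) = 6 + I (q(I) = I + 6 = 6 + I)
J(U) = 129
G = 141/4 (G = 3 + (1/4)*129 = 3 + 129/4 = 141/4 ≈ 35.250)
m(H) = -206 + 2*H**2 (m(H) = (H**2 + H**2) - 206 = 2*H**2 - 206 = -206 + 2*H**2)
(m(101 + 96) + G)/(-33247 - 47941) = ((-206 + 2*(101 + 96)**2) + 141/4)/(-33247 - 47941) = ((-206 + 2*197**2) + 141/4)/(-81188) = ((-206 + 2*38809) + 141/4)*(-1/81188) = ((-206 + 77618) + 141/4)*(-1/81188) = (77412 + 141/4)*(-1/81188) = (309789/4)*(-1/81188) = -309789/324752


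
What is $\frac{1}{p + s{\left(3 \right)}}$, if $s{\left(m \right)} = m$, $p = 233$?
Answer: $\frac{1}{236} \approx 0.0042373$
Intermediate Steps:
$\frac{1}{p + s{\left(3 \right)}} = \frac{1}{233 + 3} = \frac{1}{236}$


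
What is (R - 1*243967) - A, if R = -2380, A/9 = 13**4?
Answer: -503396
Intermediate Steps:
A = 257049 (A = 9*13**4 = 9*28561 = 257049)
(R - 1*243967) - A = (-2380 - 1*243967) - 1*257049 = (-2380 - 243967) - 257049 = -246347 - 257049 = -503396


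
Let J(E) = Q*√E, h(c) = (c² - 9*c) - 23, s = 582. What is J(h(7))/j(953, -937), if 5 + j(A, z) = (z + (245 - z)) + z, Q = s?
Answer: -582*I*√37/697 ≈ -5.0791*I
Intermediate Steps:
Q = 582
h(c) = -23 + c² - 9*c
j(A, z) = 240 + z (j(A, z) = -5 + ((z + (245 - z)) + z) = -5 + (245 + z) = 240 + z)
J(E) = 582*√E
J(h(7))/j(953, -937) = (582*√(-23 + 7² - 9*7))/(240 - 937) = (582*√(-23 + 49 - 63))/(-697) = (582*√(-37))*(-1/697) = (582*(I*√37))*(-1/697) = (582*I*√37)*(-1/697) = -582*I*√37/697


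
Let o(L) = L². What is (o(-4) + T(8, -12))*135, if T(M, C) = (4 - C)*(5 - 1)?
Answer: 10800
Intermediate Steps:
T(M, C) = 16 - 4*C (T(M, C) = (4 - C)*4 = 16 - 4*C)
(o(-4) + T(8, -12))*135 = ((-4)² + (16 - 4*(-12)))*135 = (16 + (16 + 48))*135 = (16 + 64)*135 = 80*135 = 10800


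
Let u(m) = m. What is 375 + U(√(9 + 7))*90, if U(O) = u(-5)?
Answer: -75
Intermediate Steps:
U(O) = -5
375 + U(√(9 + 7))*90 = 375 - 5*90 = 375 - 450 = -75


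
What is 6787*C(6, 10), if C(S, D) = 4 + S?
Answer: 67870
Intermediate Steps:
6787*C(6, 10) = 6787*(4 + 6) = 6787*10 = 67870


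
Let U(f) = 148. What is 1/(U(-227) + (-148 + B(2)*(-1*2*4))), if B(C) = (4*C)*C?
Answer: -1/128 ≈ -0.0078125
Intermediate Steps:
B(C) = 4*C**2
1/(U(-227) + (-148 + B(2)*(-1*2*4))) = 1/(148 + (-148 + (4*2**2)*(-1*2*4))) = 1/(148 + (-148 + (4*4)*(-2*4))) = 1/(148 + (-148 + 16*(-8))) = 1/(148 + (-148 - 128)) = 1/(148 - 276) = 1/(-128) = -1/128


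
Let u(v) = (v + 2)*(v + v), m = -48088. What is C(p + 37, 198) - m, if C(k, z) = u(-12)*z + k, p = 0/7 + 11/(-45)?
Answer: 4304014/45 ≈ 95645.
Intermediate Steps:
u(v) = 2*v*(2 + v) (u(v) = (2 + v)*(2*v) = 2*v*(2 + v))
p = -11/45 (p = 0*(⅐) + 11*(-1/45) = 0 - 11/45 = -11/45 ≈ -0.24444)
C(k, z) = k + 240*z (C(k, z) = (2*(-12)*(2 - 12))*z + k = (2*(-12)*(-10))*z + k = 240*z + k = k + 240*z)
C(p + 37, 198) - m = ((-11/45 + 37) + 240*198) - 1*(-48088) = (1654/45 + 47520) + 48088 = 2140054/45 + 48088 = 4304014/45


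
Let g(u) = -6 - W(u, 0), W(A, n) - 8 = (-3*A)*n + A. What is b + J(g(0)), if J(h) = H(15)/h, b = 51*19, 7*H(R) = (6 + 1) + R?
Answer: 47470/49 ≈ 968.78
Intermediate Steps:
W(A, n) = 8 + A - 3*A*n (W(A, n) = 8 + ((-3*A)*n + A) = 8 + (-3*A*n + A) = 8 + (A - 3*A*n) = 8 + A - 3*A*n)
g(u) = -14 - u (g(u) = -6 - (8 + u - 3*u*0) = -6 - (8 + u + 0) = -6 - (8 + u) = -6 + (-8 - u) = -14 - u)
H(R) = 1 + R/7 (H(R) = ((6 + 1) + R)/7 = (7 + R)/7 = 1 + R/7)
b = 969
J(h) = 22/(7*h) (J(h) = (1 + (⅐)*15)/h = (1 + 15/7)/h = 22/(7*h))
b + J(g(0)) = 969 + 22/(7*(-14 - 1*0)) = 969 + 22/(7*(-14 + 0)) = 969 + (22/7)/(-14) = 969 + (22/7)*(-1/14) = 969 - 11/49 = 47470/49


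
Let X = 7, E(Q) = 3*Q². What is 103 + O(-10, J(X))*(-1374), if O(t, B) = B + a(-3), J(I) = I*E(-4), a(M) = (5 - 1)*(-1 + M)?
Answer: -439577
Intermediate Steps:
a(M) = -4 + 4*M (a(M) = 4*(-1 + M) = -4 + 4*M)
J(I) = 48*I (J(I) = I*(3*(-4)²) = I*(3*16) = I*48 = 48*I)
O(t, B) = -16 + B (O(t, B) = B + (-4 + 4*(-3)) = B + (-4 - 12) = B - 16 = -16 + B)
103 + O(-10, J(X))*(-1374) = 103 + (-16 + 48*7)*(-1374) = 103 + (-16 + 336)*(-1374) = 103 + 320*(-1374) = 103 - 439680 = -439577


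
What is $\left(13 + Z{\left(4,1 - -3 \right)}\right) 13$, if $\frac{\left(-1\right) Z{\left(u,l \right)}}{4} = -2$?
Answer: $273$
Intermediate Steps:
$Z{\left(u,l \right)} = 8$ ($Z{\left(u,l \right)} = \left(-4\right) \left(-2\right) = 8$)
$\left(13 + Z{\left(4,1 - -3 \right)}\right) 13 = \left(13 + 8\right) 13 = 21 \cdot 13 = 273$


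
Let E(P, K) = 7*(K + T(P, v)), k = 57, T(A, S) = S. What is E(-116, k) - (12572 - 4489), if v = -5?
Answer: -7719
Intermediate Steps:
E(P, K) = -35 + 7*K (E(P, K) = 7*(K - 5) = 7*(-5 + K) = -35 + 7*K)
E(-116, k) - (12572 - 4489) = (-35 + 7*57) - (12572 - 4489) = (-35 + 399) - 1*8083 = 364 - 8083 = -7719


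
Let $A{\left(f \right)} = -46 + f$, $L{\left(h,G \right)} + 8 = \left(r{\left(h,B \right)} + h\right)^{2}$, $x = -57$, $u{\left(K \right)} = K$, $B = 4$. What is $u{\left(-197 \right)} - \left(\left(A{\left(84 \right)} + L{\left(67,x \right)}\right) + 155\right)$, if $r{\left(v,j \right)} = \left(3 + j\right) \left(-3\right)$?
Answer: $-2498$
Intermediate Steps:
$r{\left(v,j \right)} = -9 - 3 j$
$L{\left(h,G \right)} = -8 + \left(-21 + h\right)^{2}$ ($L{\left(h,G \right)} = -8 + \left(\left(-9 - 12\right) + h\right)^{2} = -8 + \left(-21 + h\right)^{2}$)
$u{\left(-197 \right)} - \left(\left(A{\left(84 \right)} + L{\left(67,x \right)}\right) + 155\right) = -197 - \left(\left(\left(-46 + 84\right) - \left(8 - \left(-21 + 67\right)^{2}\right)\right) + 155\right) = -197 - \left(\left(38 - \left(8 - 46^{2}\right)\right) + 155\right) = -197 - \left(\left(38 + \left(-8 + 2116\right)\right) + 155\right) = -197 - \left(\left(38 + 2108\right) + 155\right) = -197 - \left(2146 + 155\right) = -197 - 2301 = -2498$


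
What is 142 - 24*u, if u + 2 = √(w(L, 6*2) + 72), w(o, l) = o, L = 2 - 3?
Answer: 190 - 24*√71 ≈ -12.228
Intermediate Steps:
L = -1
u = -2 + √71 (u = -2 + √(-1 + 72) = -2 + √71 ≈ 6.4261)
142 - 24*u = 142 - 24*(-2 + √71) = 142 + (48 - 24*√71) = 190 - 24*√71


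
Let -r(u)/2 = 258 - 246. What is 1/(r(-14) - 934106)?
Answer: -1/934130 ≈ -1.0705e-6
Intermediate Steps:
r(u) = -24 (r(u) = -2*(258 - 246) = -2*12 = -24)
1/(r(-14) - 934106) = 1/(-24 - 934106) = 1/(-934130) = -1/934130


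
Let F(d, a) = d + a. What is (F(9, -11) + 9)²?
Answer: 49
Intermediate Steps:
F(d, a) = a + d
(F(9, -11) + 9)² = ((-11 + 9) + 9)² = (-2 + 9)² = 7² = 49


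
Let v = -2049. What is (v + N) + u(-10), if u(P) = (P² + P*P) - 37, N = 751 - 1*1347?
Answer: -2482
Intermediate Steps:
N = -596 (N = 751 - 1347 = -596)
u(P) = -37 + 2*P² (u(P) = (P² + P²) - 37 = 2*P² - 37 = -37 + 2*P²)
(v + N) + u(-10) = (-2049 - 596) + (-37 + 2*(-10)²) = -2645 + (-37 + 2*100) = -2645 + (-37 + 200) = -2645 + 163 = -2482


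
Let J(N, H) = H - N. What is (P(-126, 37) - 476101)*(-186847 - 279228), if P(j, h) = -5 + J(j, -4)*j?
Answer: 229065608850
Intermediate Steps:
P(j, h) = -5 + j*(-4 - j) (P(j, h) = -5 + (-4 - j)*j = -5 + j*(-4 - j))
(P(-126, 37) - 476101)*(-186847 - 279228) = ((-5 - 1*(-126)*(4 - 126)) - 476101)*(-186847 - 279228) = ((-5 - 1*(-126)*(-122)) - 476101)*(-466075) = ((-5 - 15372) - 476101)*(-466075) = (-15377 - 476101)*(-466075) = -491478*(-466075) = 229065608850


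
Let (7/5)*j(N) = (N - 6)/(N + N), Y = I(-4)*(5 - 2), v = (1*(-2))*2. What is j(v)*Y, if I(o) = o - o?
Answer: 0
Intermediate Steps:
I(o) = 0
v = -4 (v = -2*2 = -4)
Y = 0 (Y = 0*(5 - 2) = 0*3 = 0)
j(N) = 5*(-6 + N)/(14*N) (j(N) = 5*((N - 6)/(N + N))/7 = 5*((-6 + N)/((2*N)))/7 = 5*((-6 + N)*(1/(2*N)))/7 = 5*((-6 + N)/(2*N))/7 = 5*(-6 + N)/(14*N))
j(v)*Y = ((5/14)*(-6 - 4)/(-4))*0 = ((5/14)*(-¼)*(-10))*0 = (25/28)*0 = 0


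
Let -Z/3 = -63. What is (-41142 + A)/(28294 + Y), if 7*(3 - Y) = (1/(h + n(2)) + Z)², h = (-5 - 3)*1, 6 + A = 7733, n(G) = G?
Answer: -1684116/1169431 ≈ -1.4401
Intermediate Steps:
A = 7727 (A = -6 + 7733 = 7727)
h = -8 (h = -8*1 = -8)
Z = 189 (Z = -3*(-63) = 189)
Y = -1282933/252 (Y = 3 - (1/(-8 + 2) + 189)²/7 = 3 - (1/(-6) + 189)²/7 = 3 - (-⅙ + 189)²/7 = 3 - (1133/6)²/7 = 3 - ⅐*1283689/36 = 3 - 1283689/252 = -1282933/252 ≈ -5091.0)
(-41142 + A)/(28294 + Y) = (-41142 + 7727)/(28294 - 1282933/252) = -33415/5847155/252 = -33415*252/5847155 = -1684116/1169431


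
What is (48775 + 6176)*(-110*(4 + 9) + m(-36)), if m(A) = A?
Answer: -80558166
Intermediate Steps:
(48775 + 6176)*(-110*(4 + 9) + m(-36)) = (48775 + 6176)*(-110*(4 + 9) - 36) = 54951*(-110*13 - 36) = 54951*(-1430 - 36) = 54951*(-1466) = -80558166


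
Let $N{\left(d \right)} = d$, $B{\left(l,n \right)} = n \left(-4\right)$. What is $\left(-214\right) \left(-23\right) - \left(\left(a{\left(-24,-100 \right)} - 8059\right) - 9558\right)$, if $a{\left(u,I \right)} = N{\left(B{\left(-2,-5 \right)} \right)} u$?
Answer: $23019$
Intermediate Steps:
$B{\left(l,n \right)} = - 4 n$
$a{\left(u,I \right)} = 20 u$ ($a{\left(u,I \right)} = \left(-4\right) \left(-5\right) u = 20 u$)
$\left(-214\right) \left(-23\right) - \left(\left(a{\left(-24,-100 \right)} - 8059\right) - 9558\right) = \left(-214\right) \left(-23\right) - \left(\left(20 \left(-24\right) - 8059\right) - 9558\right) = 4922 - \left(\left(-480 - 8059\right) - 9558\right) = 4922 - \left(-8539 - 9558\right) = 4922 - -18097 = 4922 + 18097 = 23019$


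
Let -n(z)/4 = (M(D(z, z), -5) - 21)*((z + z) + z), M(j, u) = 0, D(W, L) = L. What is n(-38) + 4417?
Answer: -5159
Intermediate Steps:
n(z) = 252*z (n(z) = -4*(0 - 21)*((z + z) + z) = -(-84)*(2*z + z) = -(-84)*3*z = -(-252)*z = 252*z)
n(-38) + 4417 = 252*(-38) + 4417 = -9576 + 4417 = -5159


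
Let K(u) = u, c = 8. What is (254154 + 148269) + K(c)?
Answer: 402431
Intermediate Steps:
(254154 + 148269) + K(c) = (254154 + 148269) + 8 = 402423 + 8 = 402431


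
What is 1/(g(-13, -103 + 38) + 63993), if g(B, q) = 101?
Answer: 1/64094 ≈ 1.5602e-5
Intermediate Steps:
1/(g(-13, -103 + 38) + 63993) = 1/(101 + 63993) = 1/64094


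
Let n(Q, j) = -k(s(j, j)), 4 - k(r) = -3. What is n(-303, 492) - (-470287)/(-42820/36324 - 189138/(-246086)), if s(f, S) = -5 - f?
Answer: -525480026219203/458394226 ≈ -1.1464e+6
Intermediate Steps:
k(r) = 7 (k(r) = 4 - 1*(-3) = 4 + 3 = 7)
n(Q, j) = -7 (n(Q, j) = -1*7 = -7)
n(-303, 492) - (-470287)/(-42820/36324 - 189138/(-246086)) = -7 - (-470287)/(-42820/36324 - 189138/(-246086)) = -7 - (-470287)/(-42820*1/36324 - 189138*(-1/246086)) = -7 - (-470287)/(-10705/9081 + 94569/123043) = -7 - (-470287)/(-458394226/1117353483) = -7 - (-470287)*(-1117353483)/458394226 = -7 - 1*525476817459621/458394226 = -7 - 525476817459621/458394226 = -525480026219203/458394226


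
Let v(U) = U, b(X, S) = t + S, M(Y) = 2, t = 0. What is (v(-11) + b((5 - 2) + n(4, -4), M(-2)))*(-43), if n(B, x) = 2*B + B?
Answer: 387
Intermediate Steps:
n(B, x) = 3*B
b(X, S) = S (b(X, S) = 0 + S = S)
(v(-11) + b((5 - 2) + n(4, -4), M(-2)))*(-43) = (-11 + 2)*(-43) = -9*(-43) = 387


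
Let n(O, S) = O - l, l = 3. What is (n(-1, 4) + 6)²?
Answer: 4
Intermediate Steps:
n(O, S) = -3 + O (n(O, S) = O - 1*3 = O - 3 = -3 + O)
(n(-1, 4) + 6)² = ((-3 - 1) + 6)² = (-4 + 6)² = 2² = 4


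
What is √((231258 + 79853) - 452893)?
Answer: I*√141782 ≈ 376.54*I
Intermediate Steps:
√((231258 + 79853) - 452893) = √(311111 - 452893) = √(-141782) = I*√141782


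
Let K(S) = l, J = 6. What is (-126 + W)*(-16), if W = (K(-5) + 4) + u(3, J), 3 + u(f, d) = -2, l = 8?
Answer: 1904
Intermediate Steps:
u(f, d) = -5 (u(f, d) = -3 - 2 = -5)
K(S) = 8
W = 7 (W = (8 + 4) - 5 = 12 - 5 = 7)
(-126 + W)*(-16) = (-126 + 7)*(-16) = -119*(-16) = 1904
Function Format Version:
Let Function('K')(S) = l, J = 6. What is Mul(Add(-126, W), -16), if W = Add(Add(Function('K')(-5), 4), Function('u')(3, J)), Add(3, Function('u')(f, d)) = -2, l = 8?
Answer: 1904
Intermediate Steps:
Function('u')(f, d) = -5 (Function('u')(f, d) = Add(-3, -2) = -5)
Function('K')(S) = 8
W = 7 (W = Add(Add(8, 4), -5) = Add(12, -5) = 7)
Mul(Add(-126, W), -16) = Mul(Add(-126, 7), -16) = Mul(-119, -16) = 1904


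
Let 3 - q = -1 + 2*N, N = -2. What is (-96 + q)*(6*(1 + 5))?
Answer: -3168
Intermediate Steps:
q = 8 (q = 3 - (-1 + 2*(-2)) = 3 - (-1 - 4) = 3 - 1*(-5) = 3 + 5 = 8)
(-96 + q)*(6*(1 + 5)) = (-96 + 8)*(6*(1 + 5)) = -528*6 = -88*36 = -3168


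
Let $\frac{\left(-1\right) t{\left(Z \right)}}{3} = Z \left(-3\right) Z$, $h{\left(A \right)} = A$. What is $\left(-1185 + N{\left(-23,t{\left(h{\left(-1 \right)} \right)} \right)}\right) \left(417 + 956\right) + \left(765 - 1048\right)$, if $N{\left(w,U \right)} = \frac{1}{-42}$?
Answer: $- \frac{68347469}{42} \approx -1.6273 \cdot 10^{6}$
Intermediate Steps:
$t{\left(Z \right)} = 9 Z^{2}$ ($t{\left(Z \right)} = - 3 Z \left(-3\right) Z = - 3 - 3 Z Z = - 3 \left(- 3 Z^{2}\right) = 9 Z^{2}$)
$N{\left(w,U \right)} = - \frac{1}{42}$
$\left(-1185 + N{\left(-23,t{\left(h{\left(-1 \right)} \right)} \right)}\right) \left(417 + 956\right) + \left(765 - 1048\right) = \left(-1185 - \frac{1}{42}\right) \left(417 + 956\right) + \left(765 - 1048\right) = \left(- \frac{49771}{42}\right) 1373 - 283 = - \frac{68335583}{42} - 283 = - \frac{68347469}{42}$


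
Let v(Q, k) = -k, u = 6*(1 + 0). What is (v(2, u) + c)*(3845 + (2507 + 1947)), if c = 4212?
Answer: 34905594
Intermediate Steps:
u = 6 (u = 6*1 = 6)
(v(2, u) + c)*(3845 + (2507 + 1947)) = (-1*6 + 4212)*(3845 + (2507 + 1947)) = (-6 + 4212)*(3845 + 4454) = 4206*8299 = 34905594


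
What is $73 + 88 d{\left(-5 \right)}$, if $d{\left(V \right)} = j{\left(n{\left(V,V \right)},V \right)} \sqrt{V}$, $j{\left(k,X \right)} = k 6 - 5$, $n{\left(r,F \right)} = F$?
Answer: $73 - 3080 i \sqrt{5} \approx 73.0 - 6887.1 i$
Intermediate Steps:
$j{\left(k,X \right)} = -5 + 6 k$ ($j{\left(k,X \right)} = 6 k - 5 = -5 + 6 k$)
$d{\left(V \right)} = \sqrt{V} \left(-5 + 6 V\right)$ ($d{\left(V \right)} = \left(-5 + 6 V\right) \sqrt{V} = \sqrt{V} \left(-5 + 6 V\right)$)
$73 + 88 d{\left(-5 \right)} = 73 + 88 \sqrt{-5} \left(-5 + 6 \left(-5\right)\right) = 73 + 88 i \sqrt{5} \left(-5 - 30\right) = 73 + 88 i \sqrt{5} \left(-35\right) = 73 + 88 \left(- 35 i \sqrt{5}\right) = 73 - 3080 i \sqrt{5}$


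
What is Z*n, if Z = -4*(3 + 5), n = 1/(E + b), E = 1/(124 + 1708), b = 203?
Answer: -58624/371897 ≈ -0.15763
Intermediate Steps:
E = 1/1832 ≈ 0.00054585
n = 1832/371897 (n = 1/(1/1832 + 203) = 1/(371897/1832) = 1832/371897 ≈ 0.0049261)
Z = -32 (Z = -4*8 = -32)
Z*n = -32*1832/371897 = -58624/371897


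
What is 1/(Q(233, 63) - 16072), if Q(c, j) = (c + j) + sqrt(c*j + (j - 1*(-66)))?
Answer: -1972/31108421 - sqrt(3702)/124433684 ≈ -6.3880e-5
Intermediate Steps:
Q(c, j) = c + j + sqrt(66 + j + c*j) (Q(c, j) = (c + j) + sqrt(c*j + (j + 66)) = (c + j) + sqrt(c*j + (66 + j)) = (c + j) + sqrt(66 + j + c*j) = c + j + sqrt(66 + j + c*j))
1/(Q(233, 63) - 16072) = 1/((233 + 63 + sqrt(66 + 63 + 233*63)) - 16072) = 1/((233 + 63 + sqrt(66 + 63 + 14679)) - 16072) = 1/((233 + 63 + sqrt(14808)) - 16072) = 1/((233 + 63 + 2*sqrt(3702)) - 16072) = 1/((296 + 2*sqrt(3702)) - 16072) = 1/(-15776 + 2*sqrt(3702))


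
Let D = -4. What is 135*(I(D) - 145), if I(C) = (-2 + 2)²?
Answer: -19575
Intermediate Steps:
I(C) = 0 (I(C) = 0² = 0)
135*(I(D) - 145) = 135*(0 - 145) = 135*(-145) = -19575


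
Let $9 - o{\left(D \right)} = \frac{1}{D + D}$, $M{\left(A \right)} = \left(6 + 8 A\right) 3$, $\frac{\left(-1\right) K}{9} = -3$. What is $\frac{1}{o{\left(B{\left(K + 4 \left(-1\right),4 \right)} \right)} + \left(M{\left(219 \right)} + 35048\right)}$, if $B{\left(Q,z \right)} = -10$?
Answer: $\frac{20}{806621} \approx 2.4795 \cdot 10^{-5}$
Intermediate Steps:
$K = 27$ ($K = \left(-9\right) \left(-3\right) = 27$)
$M{\left(A \right)} = 18 + 24 A$
$o{\left(D \right)} = 9 - \frac{1}{2 D}$ ($o{\left(D \right)} = 9 - \frac{1}{D + D} = 9 - \frac{1}{2 D}$)
$\frac{1}{o{\left(B{\left(K + 4 \left(-1\right),4 \right)} \right)} + \left(M{\left(219 \right)} + 35048\right)} = \frac{1}{\left(9 - \frac{1}{2 \left(-10\right)}\right) + \left(\left(18 + 24 \cdot 219\right) + 35048\right)} = \frac{1}{\left(9 - - \frac{1}{20}\right) + \left(\left(18 + 5256\right) + 35048\right)} = \frac{1}{\left(9 + \frac{1}{20}\right) + \left(5274 + 35048\right)} = \frac{1}{\frac{181}{20} + 40322} = \frac{1}{\frac{806621}{20}} = \frac{20}{806621}$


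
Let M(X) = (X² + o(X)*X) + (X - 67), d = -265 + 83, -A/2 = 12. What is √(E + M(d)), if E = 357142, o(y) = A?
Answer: √394385 ≈ 628.00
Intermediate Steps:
A = -24 (A = -2*12 = -24)
o(y) = -24
d = -182
M(X) = -67 + X² - 23*X (M(X) = (X² - 24*X) + (X - 67) = (X² - 24*X) + (-67 + X) = -67 + X² - 23*X)
√(E + M(d)) = √(357142 + (-67 + (-182)² - 23*(-182))) = √(357142 + (-67 + 33124 + 4186)) = √(357142 + 37243) = √394385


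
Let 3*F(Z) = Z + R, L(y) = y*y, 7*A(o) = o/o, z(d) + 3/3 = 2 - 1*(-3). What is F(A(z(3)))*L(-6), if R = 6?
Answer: 516/7 ≈ 73.714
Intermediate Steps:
z(d) = 4 (z(d) = -1 + (2 - 1*(-3)) = -1 + (2 + 3) = -1 + 5 = 4)
A(o) = ⅐ (A(o) = (o/o)/7 = (⅐)*1 = ⅐)
L(y) = y²
F(Z) = 2 + Z/3 (F(Z) = (Z + 6)/3 = (6 + Z)/3 = 2 + Z/3)
F(A(z(3)))*L(-6) = (2 + (⅓)*(⅐))*(-6)² = (2 + 1/21)*36 = (43/21)*36 = 516/7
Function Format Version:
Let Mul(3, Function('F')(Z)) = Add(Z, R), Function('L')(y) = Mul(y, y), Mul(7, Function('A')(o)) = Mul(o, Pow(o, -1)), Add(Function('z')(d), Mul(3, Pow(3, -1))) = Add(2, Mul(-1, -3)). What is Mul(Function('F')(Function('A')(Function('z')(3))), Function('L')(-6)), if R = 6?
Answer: Rational(516, 7) ≈ 73.714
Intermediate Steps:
Function('z')(d) = 4 (Function('z')(d) = Add(-1, Add(2, Mul(-1, -3))) = Add(-1, Add(2, 3)) = Add(-1, 5) = 4)
Function('A')(o) = Rational(1, 7) (Function('A')(o) = Mul(Rational(1, 7), Mul(o, Pow(o, -1))) = Mul(Rational(1, 7), 1) = Rational(1, 7))
Function('L')(y) = Pow(y, 2)
Function('F')(Z) = Add(2, Mul(Rational(1, 3), Z)) (Function('F')(Z) = Mul(Rational(1, 3), Add(Z, 6)) = Mul(Rational(1, 3), Add(6, Z)) = Add(2, Mul(Rational(1, 3), Z)))
Mul(Function('F')(Function('A')(Function('z')(3))), Function('L')(-6)) = Mul(Add(2, Mul(Rational(1, 3), Rational(1, 7))), Pow(-6, 2)) = Mul(Add(2, Rational(1, 21)), 36) = Mul(Rational(43, 21), 36) = Rational(516, 7)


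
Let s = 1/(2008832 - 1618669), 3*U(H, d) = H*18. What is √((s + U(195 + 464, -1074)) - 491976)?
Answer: I*√74290206282946355/390163 ≈ 698.59*I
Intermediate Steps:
U(H, d) = 6*H (U(H, d) = (H*18)/3 = (18*H)/3 = 6*H)
s = 1/390163 ≈ 2.5630e-6
√((s + U(195 + 464, -1074)) - 491976) = √((1/390163 + 6*(195 + 464)) - 491976) = √((1/390163 + 6*659) - 491976) = √((1/390163 + 3954) - 491976) = √(1542704503/390163 - 491976) = √(-190408127585/390163) = I*√74290206282946355/390163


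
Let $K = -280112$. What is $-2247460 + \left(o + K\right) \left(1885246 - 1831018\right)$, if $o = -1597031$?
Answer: $-101795958064$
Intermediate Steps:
$-2247460 + \left(o + K\right) \left(1885246 - 1831018\right) = -2247460 + \left(-1597031 - 280112\right) \left(1885246 - 1831018\right) = -2247460 - 101793710604 = -101795958064$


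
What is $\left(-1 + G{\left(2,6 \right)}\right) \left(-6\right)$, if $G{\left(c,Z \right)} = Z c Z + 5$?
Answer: $-456$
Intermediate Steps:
$G{\left(c,Z \right)} = 5 + c Z^{2}$ ($G{\left(c,Z \right)} = c Z^{2} + 5 = 5 + c Z^{2}$)
$\left(-1 + G{\left(2,6 \right)}\right) \left(-6\right) = \left(-1 + \left(5 + 2 \cdot 6^{2}\right)\right) \left(-6\right) = \left(-1 + \left(5 + 2 \cdot 36\right)\right) \left(-6\right) = \left(-1 + \left(5 + 72\right)\right) \left(-6\right) = \left(-1 + 77\right) \left(-6\right) = 76 \left(-6\right) = -456$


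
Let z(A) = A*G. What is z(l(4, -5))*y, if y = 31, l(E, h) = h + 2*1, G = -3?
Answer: 279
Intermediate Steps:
l(E, h) = 2 + h (l(E, h) = h + 2 = 2 + h)
z(A) = -3*A (z(A) = A*(-3) = -3*A)
z(l(4, -5))*y = -3*(2 - 5)*31 = -3*(-3)*31 = 9*31 = 279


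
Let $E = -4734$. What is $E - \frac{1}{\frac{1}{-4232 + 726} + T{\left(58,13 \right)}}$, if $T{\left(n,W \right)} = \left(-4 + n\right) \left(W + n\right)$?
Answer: $- \frac{63634445708}{13442003} \approx -4734.0$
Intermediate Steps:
$E - \frac{1}{\frac{1}{-4232 + 726} + T{\left(58,13 \right)}} = -4734 - \frac{1}{\frac{1}{-4232 + 726} + \left(58^{2} - 52 - 232 + 13 \cdot 58\right)} = -4734 - \frac{1}{\frac{1}{-3506} + \left(3364 - 52 - 232 + 754\right)} = -4734 - \frac{1}{- \frac{1}{3506} + 3834} = -4734 - \frac{1}{\frac{13442003}{3506}} = -4734 - \frac{3506}{13442003} = - \frac{63634445708}{13442003}$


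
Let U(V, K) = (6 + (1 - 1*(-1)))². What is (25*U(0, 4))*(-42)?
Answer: -67200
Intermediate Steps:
U(V, K) = 64 (U(V, K) = (6 + (1 + 1))² = (6 + 2)² = 8² = 64)
(25*U(0, 4))*(-42) = (25*64)*(-42) = 1600*(-42) = -67200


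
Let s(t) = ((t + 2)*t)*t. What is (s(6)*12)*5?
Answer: 17280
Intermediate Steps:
s(t) = t²*(2 + t) (s(t) = ((2 + t)*t)*t = (t*(2 + t))*t = t²*(2 + t))
(s(6)*12)*5 = ((6²*(2 + 6))*12)*5 = ((36*8)*12)*5 = (288*12)*5 = 3456*5 = 17280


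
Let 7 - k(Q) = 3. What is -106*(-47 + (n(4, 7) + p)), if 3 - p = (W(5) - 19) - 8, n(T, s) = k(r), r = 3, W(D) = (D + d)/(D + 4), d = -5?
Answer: 1378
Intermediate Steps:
W(D) = (-5 + D)/(4 + D) (W(D) = (D - 5)/(D + 4) = (-5 + D)/(4 + D))
k(Q) = 4 (k(Q) = 7 - 1*3 = 7 - 3 = 4)
n(T, s) = 4
p = 30 (p = 3 - (((-5 + 5)/(4 + 5) - 19) - 8) = 3 - ((0/9 - 19) - 8) = 3 - (((⅑)*0 - 19) - 8) = 3 - ((0 - 19) - 8) = 3 - (-19 - 8) = 3 - 1*(-27) = 3 + 27 = 30)
-106*(-47 + (n(4, 7) + p)) = -106*(-47 + (4 + 30)) = -106*(-47 + 34) = -106*(-13) = 1378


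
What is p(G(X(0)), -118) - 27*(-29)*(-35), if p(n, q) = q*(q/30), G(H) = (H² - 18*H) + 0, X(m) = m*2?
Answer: -404113/15 ≈ -26941.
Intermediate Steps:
X(m) = 2*m
G(H) = H² - 18*H
p(n, q) = q²/30 (p(n, q) = q*(q*(1/30)) = q*(q/30) = q²/30)
p(G(X(0)), -118) - 27*(-29)*(-35) = (1/30)*(-118)² - 27*(-29)*(-35) = (1/30)*13924 + 783*(-35) = 6962/15 - 27405 = -404113/15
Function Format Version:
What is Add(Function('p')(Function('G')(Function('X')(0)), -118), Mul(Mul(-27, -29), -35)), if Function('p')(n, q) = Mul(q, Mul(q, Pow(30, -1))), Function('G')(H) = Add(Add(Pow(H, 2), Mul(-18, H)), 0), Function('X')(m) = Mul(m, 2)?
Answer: Rational(-404113, 15) ≈ -26941.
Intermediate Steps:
Function('X')(m) = Mul(2, m)
Function('G')(H) = Add(Pow(H, 2), Mul(-18, H))
Function('p')(n, q) = Mul(Rational(1, 30), Pow(q, 2)) (Function('p')(n, q) = Mul(q, Mul(q, Rational(1, 30))) = Mul(q, Mul(Rational(1, 30), q)) = Mul(Rational(1, 30), Pow(q, 2)))
Add(Function('p')(Function('G')(Function('X')(0)), -118), Mul(Mul(-27, -29), -35)) = Add(Mul(Rational(1, 30), Pow(-118, 2)), Mul(Mul(-27, -29), -35)) = Add(Mul(Rational(1, 30), 13924), Mul(783, -35)) = Add(Rational(6962, 15), -27405) = Rational(-404113, 15)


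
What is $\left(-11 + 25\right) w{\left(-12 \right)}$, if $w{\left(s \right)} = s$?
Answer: $-168$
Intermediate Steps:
$\left(-11 + 25\right) w{\left(-12 \right)} = \left(-11 + 25\right) \left(-12\right) = 14 \left(-12\right) = -168$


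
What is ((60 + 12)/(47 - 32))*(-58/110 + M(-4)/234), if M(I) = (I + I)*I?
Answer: -20104/10725 ≈ -1.8745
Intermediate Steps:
M(I) = 2*I² (M(I) = (2*I)*I = 2*I²)
((60 + 12)/(47 - 32))*(-58/110 + M(-4)/234) = ((60 + 12)/(47 - 32))*(-58/110 + (2*(-4)²)/234) = (72/15)*(-58*1/110 + (2*16)*(1/234)) = (72*(1/15))*(-29/55 + 32*(1/234)) = 24*(-29/55 + 16/117)/5 = (24/5)*(-2513/6435) = -20104/10725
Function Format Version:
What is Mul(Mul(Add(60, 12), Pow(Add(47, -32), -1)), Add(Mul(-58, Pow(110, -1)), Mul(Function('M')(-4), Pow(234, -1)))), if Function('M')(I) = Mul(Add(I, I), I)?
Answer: Rational(-20104, 10725) ≈ -1.8745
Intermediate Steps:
Function('M')(I) = Mul(2, Pow(I, 2)) (Function('M')(I) = Mul(Mul(2, I), I) = Mul(2, Pow(I, 2)))
Mul(Mul(Add(60, 12), Pow(Add(47, -32), -1)), Add(Mul(-58, Pow(110, -1)), Mul(Function('M')(-4), Pow(234, -1)))) = Mul(Mul(Add(60, 12), Pow(Add(47, -32), -1)), Add(Mul(-58, Pow(110, -1)), Mul(Mul(2, Pow(-4, 2)), Pow(234, -1)))) = Mul(Mul(72, Pow(15, -1)), Add(Mul(-58, Rational(1, 110)), Mul(Mul(2, 16), Rational(1, 234)))) = Mul(Mul(72, Rational(1, 15)), Add(Rational(-29, 55), Mul(32, Rational(1, 234)))) = Mul(Rational(24, 5), Add(Rational(-29, 55), Rational(16, 117))) = Mul(Rational(24, 5), Rational(-2513, 6435)) = Rational(-20104, 10725)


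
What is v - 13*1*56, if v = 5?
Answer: -723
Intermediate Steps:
v - 13*1*56 = 5 - 13*1*56 = 5 - 13*56 = 5 - 728 = -723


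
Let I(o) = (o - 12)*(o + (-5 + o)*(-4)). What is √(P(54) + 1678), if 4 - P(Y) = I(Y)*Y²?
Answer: √17392706 ≈ 4170.5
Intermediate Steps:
I(o) = (-12 + o)*(20 - 3*o) (I(o) = (-12 + o)*(o + (20 - 4*o)) = (-12 + o)*(20 - 3*o))
P(Y) = 4 - Y²*(-240 - 3*Y² + 56*Y) (P(Y) = 4 - (-240 - 3*Y² + 56*Y)*Y² = 4 - Y²*(-240 - 3*Y² + 56*Y))
√(P(54) + 1678) = √((4 + 54²*(240 - 56*54 + 3*54²)) + 1678) = √((4 + 2916*(240 - 3024 + 3*2916)) + 1678) = √((4 + 2916*(240 - 3024 + 8748)) + 1678) = √((4 + 2916*5964) + 1678) = √((4 + 17391024) + 1678) = √(17391028 + 1678) = √17392706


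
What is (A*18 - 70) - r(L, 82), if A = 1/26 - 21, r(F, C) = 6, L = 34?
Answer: -5893/13 ≈ -453.31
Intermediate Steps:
A = -545/26 (A = 1/26 - 21 = -545/26 ≈ -20.962)
(A*18 - 70) - r(L, 82) = (-545/26*18 - 70) - 1*6 = (-4905/13 - 70) - 6 = -5815/13 - 6 = -5893/13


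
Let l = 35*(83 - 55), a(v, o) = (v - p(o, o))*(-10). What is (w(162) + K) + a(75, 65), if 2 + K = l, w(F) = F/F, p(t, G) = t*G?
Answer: 42479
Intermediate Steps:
p(t, G) = G*t
a(v, o) = -10*v + 10*o**2 (a(v, o) = (v - o*o)*(-10) = (v - o**2)*(-10) = -10*v + 10*o**2)
l = 980 (l = 35*28 = 980)
w(F) = 1
K = 978 (K = -2 + 980 = 978)
(w(162) + K) + a(75, 65) = (1 + 978) + (-10*75 + 10*65**2) = 979 + (-750 + 10*4225) = 979 + (-750 + 42250) = 979 + 41500 = 42479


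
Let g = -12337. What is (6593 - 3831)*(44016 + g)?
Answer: 87497398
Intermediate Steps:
(6593 - 3831)*(44016 + g) = (6593 - 3831)*(44016 - 12337) = 2762*31679 = 87497398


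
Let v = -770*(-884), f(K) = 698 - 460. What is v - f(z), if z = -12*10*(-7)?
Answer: 680442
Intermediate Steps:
z = 840 (z = -120*(-7) = 840)
f(K) = 238
v = 680680
v - f(z) = 680680 - 1*238 = 680680 - 238 = 680442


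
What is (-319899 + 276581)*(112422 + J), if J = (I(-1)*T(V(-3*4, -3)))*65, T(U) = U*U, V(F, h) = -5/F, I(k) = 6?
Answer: -58473950227/12 ≈ -4.8728e+9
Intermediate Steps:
T(U) = U²
J = 1625/24 (J = (6*(-5/((-3*4)))²)*65 = (6*(-5/(-12))²)*65 = (6*(-5*(-1/12))²)*65 = (6*(5/12)²)*65 = (6*(25/144))*65 = (25/24)*65 = 1625/24 ≈ 67.708)
(-319899 + 276581)*(112422 + J) = (-319899 + 276581)*(112422 + 1625/24) = -43318*2699753/24 = -58473950227/12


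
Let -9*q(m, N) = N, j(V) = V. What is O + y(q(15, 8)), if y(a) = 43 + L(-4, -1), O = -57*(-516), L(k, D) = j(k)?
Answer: 29451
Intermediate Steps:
q(m, N) = -N/9
L(k, D) = k
O = 29412
y(a) = 39 (y(a) = 43 - 4 = 39)
O + y(q(15, 8)) = 29412 + 39 = 29451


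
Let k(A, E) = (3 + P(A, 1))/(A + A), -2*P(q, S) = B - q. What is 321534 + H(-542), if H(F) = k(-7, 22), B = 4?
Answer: 9002957/28 ≈ 3.2153e+5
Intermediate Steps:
P(q, S) = -2 + q/2 (P(q, S) = -(4 - q)/2 = -2 + q/2)
k(A, E) = (1 + A/2)/(2*A) (k(A, E) = (3 + (-2 + A/2))/(A + A) = (1 + A/2)/((2*A)) = (1 + A/2)*(1/(2*A)) = (1 + A/2)/(2*A))
H(F) = 5/28 (H(F) = (¼)*(2 - 7)/(-7) = (¼)*(-⅐)*(-5) = 5/28)
321534 + H(-542) = 321534 + 5/28 = 9002957/28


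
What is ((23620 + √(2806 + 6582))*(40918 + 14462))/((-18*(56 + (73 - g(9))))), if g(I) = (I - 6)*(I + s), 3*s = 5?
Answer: -218012600/291 - 18460*√2347/291 ≈ -7.5226e+5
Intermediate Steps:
s = 5/3 (s = (⅓)*5 = 5/3 ≈ 1.6667)
g(I) = (-6 + I)*(5/3 + I) (g(I) = (I - 6)*(I + 5/3) = (-6 + I)*(5/3 + I))
((23620 + √(2806 + 6582))*(40918 + 14462))/((-18*(56 + (73 - g(9))))) = ((23620 + √(2806 + 6582))*(40918 + 14462))/((-18*(56 + (73 - (-10 + 9² - 13/3*9))))) = ((23620 + √9388)*55380)/((-18*(56 + (73 - (-10 + 81 - 39))))) = ((23620 + 2*√2347)*55380)/((-18*(56 + (73 - 1*32)))) = (1308075600 + 110760*√2347)/((-18*(56 + (73 - 32)))) = (1308075600 + 110760*√2347)/((-18*(56 + 41))) = (1308075600 + 110760*√2347)/((-18*97)) = (1308075600 + 110760*√2347)/(-1746) = (1308075600 + 110760*√2347)*(-1/1746) = -218012600/291 - 18460*√2347/291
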